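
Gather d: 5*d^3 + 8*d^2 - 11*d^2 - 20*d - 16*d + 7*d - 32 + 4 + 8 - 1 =5*d^3 - 3*d^2 - 29*d - 21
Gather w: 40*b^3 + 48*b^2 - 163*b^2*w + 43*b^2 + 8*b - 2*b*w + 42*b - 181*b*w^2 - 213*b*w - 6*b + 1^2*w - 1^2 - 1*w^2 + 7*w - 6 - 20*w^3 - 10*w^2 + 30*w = 40*b^3 + 91*b^2 + 44*b - 20*w^3 + w^2*(-181*b - 11) + w*(-163*b^2 - 215*b + 38) - 7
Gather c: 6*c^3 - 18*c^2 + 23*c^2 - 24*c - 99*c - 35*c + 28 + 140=6*c^3 + 5*c^2 - 158*c + 168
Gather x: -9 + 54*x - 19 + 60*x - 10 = 114*x - 38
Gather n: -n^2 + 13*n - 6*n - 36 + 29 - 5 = -n^2 + 7*n - 12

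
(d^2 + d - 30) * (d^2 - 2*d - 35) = d^4 - d^3 - 67*d^2 + 25*d + 1050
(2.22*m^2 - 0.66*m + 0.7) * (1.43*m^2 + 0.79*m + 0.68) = 3.1746*m^4 + 0.81*m^3 + 1.9892*m^2 + 0.1042*m + 0.476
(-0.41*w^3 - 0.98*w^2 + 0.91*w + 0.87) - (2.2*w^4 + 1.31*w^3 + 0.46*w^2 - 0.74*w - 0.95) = -2.2*w^4 - 1.72*w^3 - 1.44*w^2 + 1.65*w + 1.82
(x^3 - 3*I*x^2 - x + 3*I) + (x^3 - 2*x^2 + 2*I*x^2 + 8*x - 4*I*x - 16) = 2*x^3 - 2*x^2 - I*x^2 + 7*x - 4*I*x - 16 + 3*I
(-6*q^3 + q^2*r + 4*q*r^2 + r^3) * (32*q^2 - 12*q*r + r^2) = -192*q^5 + 104*q^4*r + 110*q^3*r^2 - 15*q^2*r^3 - 8*q*r^4 + r^5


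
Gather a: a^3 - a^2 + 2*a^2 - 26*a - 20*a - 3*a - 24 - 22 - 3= a^3 + a^2 - 49*a - 49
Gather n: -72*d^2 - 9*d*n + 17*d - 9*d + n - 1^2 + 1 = -72*d^2 + 8*d + n*(1 - 9*d)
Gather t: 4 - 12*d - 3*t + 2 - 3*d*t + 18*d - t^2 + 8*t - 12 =6*d - t^2 + t*(5 - 3*d) - 6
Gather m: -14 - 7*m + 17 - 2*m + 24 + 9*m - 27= 0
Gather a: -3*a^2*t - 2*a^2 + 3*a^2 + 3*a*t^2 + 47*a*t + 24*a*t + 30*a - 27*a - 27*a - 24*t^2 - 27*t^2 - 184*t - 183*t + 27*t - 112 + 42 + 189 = a^2*(1 - 3*t) + a*(3*t^2 + 71*t - 24) - 51*t^2 - 340*t + 119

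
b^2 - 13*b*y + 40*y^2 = (b - 8*y)*(b - 5*y)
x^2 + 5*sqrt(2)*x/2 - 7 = (x - sqrt(2))*(x + 7*sqrt(2)/2)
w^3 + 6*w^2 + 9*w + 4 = (w + 1)^2*(w + 4)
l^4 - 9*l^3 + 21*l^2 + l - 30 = (l - 5)*(l - 3)*(l - 2)*(l + 1)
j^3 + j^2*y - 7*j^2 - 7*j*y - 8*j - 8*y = (j - 8)*(j + 1)*(j + y)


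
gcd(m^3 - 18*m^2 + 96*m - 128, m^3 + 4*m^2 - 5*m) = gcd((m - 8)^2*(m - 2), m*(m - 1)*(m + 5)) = 1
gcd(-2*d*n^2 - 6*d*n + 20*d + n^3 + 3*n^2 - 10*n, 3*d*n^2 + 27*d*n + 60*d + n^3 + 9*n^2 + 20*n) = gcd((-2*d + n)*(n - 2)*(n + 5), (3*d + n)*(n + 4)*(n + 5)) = n + 5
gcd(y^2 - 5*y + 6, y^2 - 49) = 1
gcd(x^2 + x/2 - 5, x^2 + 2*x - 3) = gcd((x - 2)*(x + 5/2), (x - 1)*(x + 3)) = 1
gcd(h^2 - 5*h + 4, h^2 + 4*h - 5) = h - 1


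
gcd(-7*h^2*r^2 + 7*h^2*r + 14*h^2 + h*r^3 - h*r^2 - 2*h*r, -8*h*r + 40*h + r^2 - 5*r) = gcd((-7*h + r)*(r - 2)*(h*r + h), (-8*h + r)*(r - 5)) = 1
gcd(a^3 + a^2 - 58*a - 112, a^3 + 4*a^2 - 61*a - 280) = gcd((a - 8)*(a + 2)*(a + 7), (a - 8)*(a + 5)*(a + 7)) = a^2 - a - 56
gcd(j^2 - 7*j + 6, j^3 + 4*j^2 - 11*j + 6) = j - 1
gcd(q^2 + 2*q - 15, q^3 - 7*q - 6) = q - 3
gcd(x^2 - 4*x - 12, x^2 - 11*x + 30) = x - 6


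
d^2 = d^2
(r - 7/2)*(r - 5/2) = r^2 - 6*r + 35/4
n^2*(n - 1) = n^3 - n^2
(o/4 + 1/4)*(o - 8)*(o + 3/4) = o^3/4 - 25*o^2/16 - 53*o/16 - 3/2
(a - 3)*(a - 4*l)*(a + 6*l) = a^3 + 2*a^2*l - 3*a^2 - 24*a*l^2 - 6*a*l + 72*l^2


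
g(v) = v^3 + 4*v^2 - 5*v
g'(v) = 3*v^2 + 8*v - 5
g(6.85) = 474.86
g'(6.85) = 190.57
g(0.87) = -0.66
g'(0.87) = 4.23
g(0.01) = -0.05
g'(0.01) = -4.92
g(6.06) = 339.14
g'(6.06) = 153.65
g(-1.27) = 10.75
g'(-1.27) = -10.32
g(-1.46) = 12.71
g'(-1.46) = -10.29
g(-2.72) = 23.07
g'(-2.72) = -4.56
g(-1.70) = 15.15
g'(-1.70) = -9.93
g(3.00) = 48.00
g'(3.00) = 46.00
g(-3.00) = 24.00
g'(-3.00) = -2.00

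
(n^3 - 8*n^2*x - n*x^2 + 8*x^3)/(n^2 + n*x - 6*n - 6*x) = (n^2 - 9*n*x + 8*x^2)/(n - 6)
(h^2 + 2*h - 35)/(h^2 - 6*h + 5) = (h + 7)/(h - 1)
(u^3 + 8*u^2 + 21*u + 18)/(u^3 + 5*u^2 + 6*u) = (u + 3)/u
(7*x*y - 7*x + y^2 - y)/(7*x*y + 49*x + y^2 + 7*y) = (y - 1)/(y + 7)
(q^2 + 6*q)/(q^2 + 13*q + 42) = q/(q + 7)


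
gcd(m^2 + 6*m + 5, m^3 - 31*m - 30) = m^2 + 6*m + 5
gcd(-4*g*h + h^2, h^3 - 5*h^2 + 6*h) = h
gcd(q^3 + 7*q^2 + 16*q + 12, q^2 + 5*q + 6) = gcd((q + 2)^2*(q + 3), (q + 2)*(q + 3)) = q^2 + 5*q + 6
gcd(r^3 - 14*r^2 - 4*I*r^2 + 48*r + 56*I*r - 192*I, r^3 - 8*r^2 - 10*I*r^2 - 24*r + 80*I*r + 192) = r^2 + r*(-8 - 4*I) + 32*I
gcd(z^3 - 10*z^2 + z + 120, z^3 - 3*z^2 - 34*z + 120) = z - 5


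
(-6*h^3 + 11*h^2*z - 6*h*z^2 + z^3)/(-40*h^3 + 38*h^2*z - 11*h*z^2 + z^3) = (3*h^2 - 4*h*z + z^2)/(20*h^2 - 9*h*z + z^2)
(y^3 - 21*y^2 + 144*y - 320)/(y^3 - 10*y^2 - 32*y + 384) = (y - 5)/(y + 6)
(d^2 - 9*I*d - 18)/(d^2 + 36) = (d - 3*I)/(d + 6*I)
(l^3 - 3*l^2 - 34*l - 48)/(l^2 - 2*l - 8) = (l^2 - 5*l - 24)/(l - 4)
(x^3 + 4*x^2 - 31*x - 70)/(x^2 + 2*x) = x + 2 - 35/x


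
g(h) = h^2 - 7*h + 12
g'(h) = 2*h - 7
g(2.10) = 1.71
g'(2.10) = -2.80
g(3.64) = -0.23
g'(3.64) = 0.28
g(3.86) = -0.12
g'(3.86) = 0.72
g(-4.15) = 58.27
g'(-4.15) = -15.30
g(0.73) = 7.42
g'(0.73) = -5.54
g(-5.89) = 87.92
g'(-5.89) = -18.78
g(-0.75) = 17.81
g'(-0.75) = -8.50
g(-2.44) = 35.03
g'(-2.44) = -11.88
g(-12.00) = 240.00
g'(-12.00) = -31.00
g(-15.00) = 342.00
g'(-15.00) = -37.00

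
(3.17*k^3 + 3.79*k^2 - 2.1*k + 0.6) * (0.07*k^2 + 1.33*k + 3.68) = 0.2219*k^5 + 4.4814*k^4 + 16.5593*k^3 + 11.1962*k^2 - 6.93*k + 2.208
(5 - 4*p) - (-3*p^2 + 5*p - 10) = 3*p^2 - 9*p + 15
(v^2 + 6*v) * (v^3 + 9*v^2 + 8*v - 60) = v^5 + 15*v^4 + 62*v^3 - 12*v^2 - 360*v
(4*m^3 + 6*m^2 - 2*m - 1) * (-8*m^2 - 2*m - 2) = -32*m^5 - 56*m^4 - 4*m^3 + 6*m + 2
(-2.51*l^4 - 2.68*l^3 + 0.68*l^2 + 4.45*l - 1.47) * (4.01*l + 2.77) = -10.0651*l^5 - 17.6995*l^4 - 4.6968*l^3 + 19.7281*l^2 + 6.4318*l - 4.0719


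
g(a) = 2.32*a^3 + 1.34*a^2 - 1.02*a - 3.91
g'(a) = 6.96*a^2 + 2.68*a - 1.02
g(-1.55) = -7.75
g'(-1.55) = 11.55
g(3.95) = 155.95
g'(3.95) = 118.16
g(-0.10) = -3.80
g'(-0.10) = -1.22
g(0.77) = -2.84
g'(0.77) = 5.17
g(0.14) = -4.02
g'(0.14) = -0.51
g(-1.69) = -9.56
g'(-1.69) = 14.33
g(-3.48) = -81.91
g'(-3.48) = 73.94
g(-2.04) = -15.95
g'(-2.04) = 22.48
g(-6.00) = -450.67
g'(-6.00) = 233.46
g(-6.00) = -450.67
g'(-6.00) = 233.46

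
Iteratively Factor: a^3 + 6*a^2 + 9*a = (a)*(a^2 + 6*a + 9) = a*(a + 3)*(a + 3)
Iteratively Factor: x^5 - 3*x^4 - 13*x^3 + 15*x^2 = (x - 1)*(x^4 - 2*x^3 - 15*x^2) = x*(x - 1)*(x^3 - 2*x^2 - 15*x) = x*(x - 1)*(x + 3)*(x^2 - 5*x) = x^2*(x - 1)*(x + 3)*(x - 5)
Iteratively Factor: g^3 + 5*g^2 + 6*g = (g + 2)*(g^2 + 3*g) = (g + 2)*(g + 3)*(g)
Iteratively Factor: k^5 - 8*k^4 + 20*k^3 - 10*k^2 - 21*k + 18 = (k - 3)*(k^4 - 5*k^3 + 5*k^2 + 5*k - 6) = (k - 3)^2*(k^3 - 2*k^2 - k + 2) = (k - 3)^2*(k + 1)*(k^2 - 3*k + 2) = (k - 3)^2*(k - 1)*(k + 1)*(k - 2)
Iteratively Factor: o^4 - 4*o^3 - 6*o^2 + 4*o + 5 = (o + 1)*(o^3 - 5*o^2 - o + 5) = (o + 1)^2*(o^2 - 6*o + 5) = (o - 5)*(o + 1)^2*(o - 1)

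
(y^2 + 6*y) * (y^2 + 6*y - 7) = y^4 + 12*y^3 + 29*y^2 - 42*y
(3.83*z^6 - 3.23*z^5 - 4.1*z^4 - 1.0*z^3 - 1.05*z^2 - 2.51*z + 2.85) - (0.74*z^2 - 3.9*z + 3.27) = 3.83*z^6 - 3.23*z^5 - 4.1*z^4 - 1.0*z^3 - 1.79*z^2 + 1.39*z - 0.42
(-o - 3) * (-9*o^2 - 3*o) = 9*o^3 + 30*o^2 + 9*o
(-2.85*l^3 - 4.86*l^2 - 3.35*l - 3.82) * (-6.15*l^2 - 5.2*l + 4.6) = 17.5275*l^5 + 44.709*l^4 + 32.7645*l^3 + 18.557*l^2 + 4.454*l - 17.572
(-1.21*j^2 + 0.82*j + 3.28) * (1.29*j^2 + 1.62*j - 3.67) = -1.5609*j^4 - 0.9024*j^3 + 10.0003*j^2 + 2.3042*j - 12.0376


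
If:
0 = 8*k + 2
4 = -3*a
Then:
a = -4/3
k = -1/4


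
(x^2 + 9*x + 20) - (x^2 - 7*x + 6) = 16*x + 14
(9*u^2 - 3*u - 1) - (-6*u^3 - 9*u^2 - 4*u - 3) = 6*u^3 + 18*u^2 + u + 2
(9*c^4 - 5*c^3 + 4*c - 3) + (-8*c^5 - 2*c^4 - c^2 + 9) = -8*c^5 + 7*c^4 - 5*c^3 - c^2 + 4*c + 6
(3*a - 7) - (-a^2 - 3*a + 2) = a^2 + 6*a - 9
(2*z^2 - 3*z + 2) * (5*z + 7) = 10*z^3 - z^2 - 11*z + 14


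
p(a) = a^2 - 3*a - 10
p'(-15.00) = -33.00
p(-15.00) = 260.00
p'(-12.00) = -27.00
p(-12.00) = 170.00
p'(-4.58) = -12.16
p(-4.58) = 24.72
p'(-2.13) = -7.26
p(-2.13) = 0.93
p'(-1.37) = -5.74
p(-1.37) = -4.01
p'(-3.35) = -9.70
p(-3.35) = 11.27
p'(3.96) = 4.92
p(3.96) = -6.20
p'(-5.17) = -13.34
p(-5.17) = 32.24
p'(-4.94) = -12.88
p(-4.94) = 29.22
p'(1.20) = -0.60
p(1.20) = -12.16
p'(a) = 2*a - 3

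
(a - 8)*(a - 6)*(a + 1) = a^3 - 13*a^2 + 34*a + 48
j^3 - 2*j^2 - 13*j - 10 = (j - 5)*(j + 1)*(j + 2)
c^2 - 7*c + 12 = (c - 4)*(c - 3)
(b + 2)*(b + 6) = b^2 + 8*b + 12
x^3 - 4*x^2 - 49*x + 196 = (x - 7)*(x - 4)*(x + 7)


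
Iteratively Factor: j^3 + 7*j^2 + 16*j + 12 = (j + 3)*(j^2 + 4*j + 4) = (j + 2)*(j + 3)*(j + 2)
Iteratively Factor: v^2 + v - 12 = (v - 3)*(v + 4)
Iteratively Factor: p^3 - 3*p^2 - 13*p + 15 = (p - 5)*(p^2 + 2*p - 3) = (p - 5)*(p - 1)*(p + 3)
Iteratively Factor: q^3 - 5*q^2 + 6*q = (q - 2)*(q^2 - 3*q) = q*(q - 2)*(q - 3)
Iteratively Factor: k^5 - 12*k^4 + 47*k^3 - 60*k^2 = (k - 5)*(k^4 - 7*k^3 + 12*k^2) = (k - 5)*(k - 4)*(k^3 - 3*k^2) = k*(k - 5)*(k - 4)*(k^2 - 3*k) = k*(k - 5)*(k - 4)*(k - 3)*(k)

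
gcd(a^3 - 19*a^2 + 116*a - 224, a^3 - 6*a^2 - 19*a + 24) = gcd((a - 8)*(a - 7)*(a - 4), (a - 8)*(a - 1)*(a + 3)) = a - 8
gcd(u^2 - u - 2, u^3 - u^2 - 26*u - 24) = u + 1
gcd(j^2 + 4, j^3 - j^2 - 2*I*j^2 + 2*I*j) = j - 2*I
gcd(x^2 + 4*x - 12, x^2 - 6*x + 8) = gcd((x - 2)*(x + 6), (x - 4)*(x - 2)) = x - 2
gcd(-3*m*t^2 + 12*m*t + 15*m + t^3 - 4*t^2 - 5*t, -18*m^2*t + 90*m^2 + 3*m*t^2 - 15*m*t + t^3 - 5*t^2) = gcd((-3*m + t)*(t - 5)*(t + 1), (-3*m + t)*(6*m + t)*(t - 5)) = -3*m*t + 15*m + t^2 - 5*t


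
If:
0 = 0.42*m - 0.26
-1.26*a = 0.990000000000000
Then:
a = -0.79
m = 0.62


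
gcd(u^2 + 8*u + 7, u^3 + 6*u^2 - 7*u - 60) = 1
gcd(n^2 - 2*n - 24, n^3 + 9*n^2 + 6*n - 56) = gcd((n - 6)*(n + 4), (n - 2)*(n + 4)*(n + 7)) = n + 4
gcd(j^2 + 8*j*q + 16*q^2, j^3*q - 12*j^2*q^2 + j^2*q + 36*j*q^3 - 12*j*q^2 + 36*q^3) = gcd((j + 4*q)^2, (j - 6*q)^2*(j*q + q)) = 1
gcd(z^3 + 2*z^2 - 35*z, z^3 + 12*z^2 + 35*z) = z^2 + 7*z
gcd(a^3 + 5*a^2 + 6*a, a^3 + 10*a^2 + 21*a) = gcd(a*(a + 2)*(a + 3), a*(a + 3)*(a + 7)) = a^2 + 3*a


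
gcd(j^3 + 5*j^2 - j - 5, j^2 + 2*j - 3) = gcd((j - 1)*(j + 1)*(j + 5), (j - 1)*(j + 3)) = j - 1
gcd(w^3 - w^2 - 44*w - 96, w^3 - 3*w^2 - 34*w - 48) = w^2 - 5*w - 24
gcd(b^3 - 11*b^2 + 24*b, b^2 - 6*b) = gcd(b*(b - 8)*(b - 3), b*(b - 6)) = b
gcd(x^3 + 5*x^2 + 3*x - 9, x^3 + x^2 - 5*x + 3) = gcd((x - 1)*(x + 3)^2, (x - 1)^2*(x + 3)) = x^2 + 2*x - 3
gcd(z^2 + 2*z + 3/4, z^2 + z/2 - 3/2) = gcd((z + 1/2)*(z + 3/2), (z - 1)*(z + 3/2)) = z + 3/2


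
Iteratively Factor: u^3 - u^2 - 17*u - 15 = (u + 1)*(u^2 - 2*u - 15) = (u - 5)*(u + 1)*(u + 3)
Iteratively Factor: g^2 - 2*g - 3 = (g + 1)*(g - 3)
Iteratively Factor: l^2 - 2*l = (l - 2)*(l)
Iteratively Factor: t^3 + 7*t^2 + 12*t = (t + 4)*(t^2 + 3*t) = t*(t + 4)*(t + 3)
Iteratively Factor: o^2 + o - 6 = (o - 2)*(o + 3)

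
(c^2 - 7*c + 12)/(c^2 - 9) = (c - 4)/(c + 3)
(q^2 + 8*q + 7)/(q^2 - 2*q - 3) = (q + 7)/(q - 3)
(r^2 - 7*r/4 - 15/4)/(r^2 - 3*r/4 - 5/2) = (r - 3)/(r - 2)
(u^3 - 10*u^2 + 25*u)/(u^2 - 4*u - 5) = u*(u - 5)/(u + 1)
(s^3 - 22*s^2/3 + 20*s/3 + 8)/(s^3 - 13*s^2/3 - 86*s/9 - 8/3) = 3*(3*s^2 - 4*s - 4)/(9*s^2 + 15*s + 4)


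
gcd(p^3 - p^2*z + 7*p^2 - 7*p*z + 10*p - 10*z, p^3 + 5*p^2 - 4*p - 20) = p^2 + 7*p + 10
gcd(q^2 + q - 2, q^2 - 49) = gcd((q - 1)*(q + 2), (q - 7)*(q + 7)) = 1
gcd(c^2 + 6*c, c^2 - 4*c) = c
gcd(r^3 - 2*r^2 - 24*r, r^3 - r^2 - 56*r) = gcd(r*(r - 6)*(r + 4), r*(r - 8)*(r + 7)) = r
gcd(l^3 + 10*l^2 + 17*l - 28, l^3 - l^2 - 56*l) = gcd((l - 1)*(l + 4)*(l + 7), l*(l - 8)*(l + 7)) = l + 7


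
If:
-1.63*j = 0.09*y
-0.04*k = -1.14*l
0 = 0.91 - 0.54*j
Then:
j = 1.69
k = 28.5*l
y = -30.52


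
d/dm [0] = 0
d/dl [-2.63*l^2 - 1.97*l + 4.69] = -5.26*l - 1.97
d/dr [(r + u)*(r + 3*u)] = 2*r + 4*u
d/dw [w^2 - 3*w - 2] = 2*w - 3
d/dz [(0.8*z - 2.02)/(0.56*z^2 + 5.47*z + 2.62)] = (-0.448*z^2 + 2.2624*z + 13.1454)/(0.3136*z^4 + 6.1264*z^3 + 32.8553*z^2 + 28.6628*z + 6.8644)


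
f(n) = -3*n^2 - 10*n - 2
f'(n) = -6*n - 10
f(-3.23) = -1.00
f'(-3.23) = 9.38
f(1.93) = -32.47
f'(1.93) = -21.58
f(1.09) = -16.46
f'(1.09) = -16.54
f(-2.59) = 3.78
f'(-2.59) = 5.54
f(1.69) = -27.47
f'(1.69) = -20.14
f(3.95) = -88.31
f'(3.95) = -33.70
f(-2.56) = 3.94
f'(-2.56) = 5.36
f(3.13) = -62.69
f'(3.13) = -28.78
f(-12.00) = -314.00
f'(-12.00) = 62.00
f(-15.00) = -527.00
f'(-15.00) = 80.00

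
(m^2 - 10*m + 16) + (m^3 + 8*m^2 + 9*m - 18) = m^3 + 9*m^2 - m - 2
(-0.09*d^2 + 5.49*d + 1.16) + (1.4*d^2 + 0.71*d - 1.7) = 1.31*d^2 + 6.2*d - 0.54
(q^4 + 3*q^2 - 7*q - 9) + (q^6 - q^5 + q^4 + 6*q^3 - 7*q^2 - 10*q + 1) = q^6 - q^5 + 2*q^4 + 6*q^3 - 4*q^2 - 17*q - 8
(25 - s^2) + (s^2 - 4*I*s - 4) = -4*I*s + 21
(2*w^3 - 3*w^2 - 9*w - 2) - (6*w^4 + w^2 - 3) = -6*w^4 + 2*w^3 - 4*w^2 - 9*w + 1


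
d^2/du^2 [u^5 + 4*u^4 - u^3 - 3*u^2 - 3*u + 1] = 20*u^3 + 48*u^2 - 6*u - 6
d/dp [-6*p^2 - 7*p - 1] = -12*p - 7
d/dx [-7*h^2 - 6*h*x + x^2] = -6*h + 2*x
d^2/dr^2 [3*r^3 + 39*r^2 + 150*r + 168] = 18*r + 78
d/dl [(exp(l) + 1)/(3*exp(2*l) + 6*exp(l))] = (-2*(exp(l) + 1)^2 + (exp(l) + 2)*exp(l))*exp(-l)/(3*(exp(l) + 2)^2)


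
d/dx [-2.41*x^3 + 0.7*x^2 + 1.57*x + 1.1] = -7.23*x^2 + 1.4*x + 1.57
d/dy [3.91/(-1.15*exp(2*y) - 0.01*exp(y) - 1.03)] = (8.993*exp(y) + 0.0391)*exp(y)/(1.15*exp(2*y) + 0.01*exp(y) + 1.03)^2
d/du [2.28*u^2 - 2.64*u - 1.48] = 4.56*u - 2.64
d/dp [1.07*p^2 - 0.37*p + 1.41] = 2.14*p - 0.37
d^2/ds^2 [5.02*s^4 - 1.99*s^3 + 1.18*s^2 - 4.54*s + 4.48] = 60.24*s^2 - 11.94*s + 2.36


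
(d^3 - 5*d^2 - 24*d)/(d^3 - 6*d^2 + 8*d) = (d^2 - 5*d - 24)/(d^2 - 6*d + 8)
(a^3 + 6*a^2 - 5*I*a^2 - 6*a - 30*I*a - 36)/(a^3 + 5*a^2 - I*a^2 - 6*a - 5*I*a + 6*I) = (a^2 - 5*I*a - 6)/(a^2 - a*(1 + I) + I)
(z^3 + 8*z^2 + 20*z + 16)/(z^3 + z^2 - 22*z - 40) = (z + 2)/(z - 5)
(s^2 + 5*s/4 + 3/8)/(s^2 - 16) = (8*s^2 + 10*s + 3)/(8*(s^2 - 16))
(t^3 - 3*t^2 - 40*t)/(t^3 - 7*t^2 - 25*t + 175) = t*(t - 8)/(t^2 - 12*t + 35)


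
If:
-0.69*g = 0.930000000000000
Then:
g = -1.35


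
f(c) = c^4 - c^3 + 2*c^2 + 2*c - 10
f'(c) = 4*c^3 - 3*c^2 + 4*c + 2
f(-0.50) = -10.31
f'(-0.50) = -1.25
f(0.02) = -9.96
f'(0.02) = 2.08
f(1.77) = 4.08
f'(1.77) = 21.86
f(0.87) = -6.83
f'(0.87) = 5.84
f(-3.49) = 198.24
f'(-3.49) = -218.53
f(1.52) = -0.51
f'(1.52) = 15.20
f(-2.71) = 73.11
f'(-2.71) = -110.48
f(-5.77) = 1345.56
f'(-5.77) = -889.36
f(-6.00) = 1562.00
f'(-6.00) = -994.00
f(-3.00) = 110.00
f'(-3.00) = -145.00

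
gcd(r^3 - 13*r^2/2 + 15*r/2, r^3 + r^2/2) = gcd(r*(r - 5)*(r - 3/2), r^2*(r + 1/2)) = r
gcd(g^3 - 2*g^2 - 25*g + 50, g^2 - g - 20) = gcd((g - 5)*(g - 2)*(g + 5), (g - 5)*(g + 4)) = g - 5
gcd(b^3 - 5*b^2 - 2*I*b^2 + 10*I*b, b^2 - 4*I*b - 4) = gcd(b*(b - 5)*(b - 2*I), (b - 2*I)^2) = b - 2*I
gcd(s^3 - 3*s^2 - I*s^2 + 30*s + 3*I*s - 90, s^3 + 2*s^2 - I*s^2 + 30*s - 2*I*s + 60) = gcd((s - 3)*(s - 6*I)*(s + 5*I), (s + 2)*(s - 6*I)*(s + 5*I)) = s^2 - I*s + 30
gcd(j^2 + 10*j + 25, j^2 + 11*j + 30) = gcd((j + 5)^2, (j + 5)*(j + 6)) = j + 5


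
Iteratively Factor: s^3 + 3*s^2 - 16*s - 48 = (s + 3)*(s^2 - 16) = (s + 3)*(s + 4)*(s - 4)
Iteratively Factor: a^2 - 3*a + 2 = (a - 2)*(a - 1)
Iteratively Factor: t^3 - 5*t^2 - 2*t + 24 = (t - 4)*(t^2 - t - 6) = (t - 4)*(t - 3)*(t + 2)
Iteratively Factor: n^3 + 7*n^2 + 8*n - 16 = (n - 1)*(n^2 + 8*n + 16) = (n - 1)*(n + 4)*(n + 4)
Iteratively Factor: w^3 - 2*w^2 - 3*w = (w)*(w^2 - 2*w - 3) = w*(w + 1)*(w - 3)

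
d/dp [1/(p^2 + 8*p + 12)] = 2*(-p - 4)/(p^2 + 8*p + 12)^2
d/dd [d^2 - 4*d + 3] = 2*d - 4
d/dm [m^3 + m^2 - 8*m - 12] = 3*m^2 + 2*m - 8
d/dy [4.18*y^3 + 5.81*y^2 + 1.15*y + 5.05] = 12.54*y^2 + 11.62*y + 1.15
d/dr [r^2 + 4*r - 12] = 2*r + 4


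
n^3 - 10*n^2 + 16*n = n*(n - 8)*(n - 2)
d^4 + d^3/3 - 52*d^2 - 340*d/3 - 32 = (d - 8)*(d + 1/3)*(d + 2)*(d + 6)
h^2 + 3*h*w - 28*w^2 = (h - 4*w)*(h + 7*w)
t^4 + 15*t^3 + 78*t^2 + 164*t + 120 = (t + 2)^2*(t + 5)*(t + 6)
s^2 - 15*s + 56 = (s - 8)*(s - 7)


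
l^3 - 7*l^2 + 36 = (l - 6)*(l - 3)*(l + 2)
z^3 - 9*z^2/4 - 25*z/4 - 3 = (z - 4)*(z + 3/4)*(z + 1)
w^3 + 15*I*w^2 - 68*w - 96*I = (w + 3*I)*(w + 4*I)*(w + 8*I)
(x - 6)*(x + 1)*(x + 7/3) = x^3 - 8*x^2/3 - 53*x/3 - 14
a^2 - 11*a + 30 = (a - 6)*(a - 5)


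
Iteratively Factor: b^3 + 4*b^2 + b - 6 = (b + 3)*(b^2 + b - 2) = (b + 2)*(b + 3)*(b - 1)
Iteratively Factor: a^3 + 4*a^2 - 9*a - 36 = (a + 3)*(a^2 + a - 12) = (a + 3)*(a + 4)*(a - 3)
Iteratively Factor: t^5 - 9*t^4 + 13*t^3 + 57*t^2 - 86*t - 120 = (t - 4)*(t^4 - 5*t^3 - 7*t^2 + 29*t + 30) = (t - 4)*(t + 2)*(t^3 - 7*t^2 + 7*t + 15) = (t - 5)*(t - 4)*(t + 2)*(t^2 - 2*t - 3) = (t - 5)*(t - 4)*(t + 1)*(t + 2)*(t - 3)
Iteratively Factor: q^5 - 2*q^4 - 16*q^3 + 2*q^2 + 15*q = (q + 1)*(q^4 - 3*q^3 - 13*q^2 + 15*q) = (q + 1)*(q + 3)*(q^3 - 6*q^2 + 5*q) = q*(q + 1)*(q + 3)*(q^2 - 6*q + 5) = q*(q - 1)*(q + 1)*(q + 3)*(q - 5)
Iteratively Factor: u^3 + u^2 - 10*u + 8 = (u - 1)*(u^2 + 2*u - 8) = (u - 2)*(u - 1)*(u + 4)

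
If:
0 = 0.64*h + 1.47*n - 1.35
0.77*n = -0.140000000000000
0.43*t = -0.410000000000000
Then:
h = 2.53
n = -0.18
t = -0.95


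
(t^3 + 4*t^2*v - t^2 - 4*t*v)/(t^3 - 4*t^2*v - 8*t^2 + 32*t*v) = (t^2 + 4*t*v - t - 4*v)/(t^2 - 4*t*v - 8*t + 32*v)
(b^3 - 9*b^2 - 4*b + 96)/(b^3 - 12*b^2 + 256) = (b^2 - b - 12)/(b^2 - 4*b - 32)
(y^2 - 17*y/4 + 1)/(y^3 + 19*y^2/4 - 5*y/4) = (y - 4)/(y*(y + 5))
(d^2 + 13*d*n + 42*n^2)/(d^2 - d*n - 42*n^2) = (d + 7*n)/(d - 7*n)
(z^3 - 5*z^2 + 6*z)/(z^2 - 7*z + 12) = z*(z - 2)/(z - 4)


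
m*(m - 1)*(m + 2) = m^3 + m^2 - 2*m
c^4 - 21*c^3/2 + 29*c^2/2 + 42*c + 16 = (c - 8)*(c - 4)*(c + 1/2)*(c + 1)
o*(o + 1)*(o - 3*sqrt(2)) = o^3 - 3*sqrt(2)*o^2 + o^2 - 3*sqrt(2)*o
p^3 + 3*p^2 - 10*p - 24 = (p - 3)*(p + 2)*(p + 4)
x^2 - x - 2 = (x - 2)*(x + 1)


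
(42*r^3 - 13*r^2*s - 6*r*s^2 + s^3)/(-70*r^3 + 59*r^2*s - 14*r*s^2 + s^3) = (-3*r - s)/(5*r - s)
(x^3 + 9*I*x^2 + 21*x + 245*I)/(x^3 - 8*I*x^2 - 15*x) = (x^2 + 14*I*x - 49)/(x*(x - 3*I))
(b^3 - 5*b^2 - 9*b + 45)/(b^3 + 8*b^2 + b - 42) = (b^2 - 8*b + 15)/(b^2 + 5*b - 14)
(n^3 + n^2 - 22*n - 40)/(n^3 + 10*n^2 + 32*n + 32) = (n - 5)/(n + 4)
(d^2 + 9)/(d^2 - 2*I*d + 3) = (d + 3*I)/(d + I)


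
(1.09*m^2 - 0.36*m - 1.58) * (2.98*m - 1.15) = 3.2482*m^3 - 2.3263*m^2 - 4.2944*m + 1.817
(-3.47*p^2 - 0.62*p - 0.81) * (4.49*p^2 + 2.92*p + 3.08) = -15.5803*p^4 - 12.9162*p^3 - 16.1349*p^2 - 4.2748*p - 2.4948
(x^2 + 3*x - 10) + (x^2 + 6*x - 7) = 2*x^2 + 9*x - 17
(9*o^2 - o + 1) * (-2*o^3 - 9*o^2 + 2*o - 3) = -18*o^5 - 79*o^4 + 25*o^3 - 38*o^2 + 5*o - 3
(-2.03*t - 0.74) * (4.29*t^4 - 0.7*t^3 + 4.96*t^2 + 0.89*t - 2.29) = -8.7087*t^5 - 1.7536*t^4 - 9.5508*t^3 - 5.4771*t^2 + 3.9901*t + 1.6946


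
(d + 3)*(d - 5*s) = d^2 - 5*d*s + 3*d - 15*s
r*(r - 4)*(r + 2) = r^3 - 2*r^2 - 8*r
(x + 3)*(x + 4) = x^2 + 7*x + 12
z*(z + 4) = z^2 + 4*z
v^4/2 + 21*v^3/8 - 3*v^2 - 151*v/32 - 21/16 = (v/2 + 1/4)*(v - 7/4)*(v + 1/2)*(v + 6)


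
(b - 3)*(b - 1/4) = b^2 - 13*b/4 + 3/4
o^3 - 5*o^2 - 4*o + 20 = (o - 5)*(o - 2)*(o + 2)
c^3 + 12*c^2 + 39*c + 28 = (c + 1)*(c + 4)*(c + 7)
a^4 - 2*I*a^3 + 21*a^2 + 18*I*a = a*(a - 6*I)*(a + I)*(a + 3*I)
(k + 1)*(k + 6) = k^2 + 7*k + 6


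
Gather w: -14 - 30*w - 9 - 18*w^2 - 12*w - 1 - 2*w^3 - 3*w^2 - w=-2*w^3 - 21*w^2 - 43*w - 24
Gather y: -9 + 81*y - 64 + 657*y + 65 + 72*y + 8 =810*y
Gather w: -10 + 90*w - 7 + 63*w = 153*w - 17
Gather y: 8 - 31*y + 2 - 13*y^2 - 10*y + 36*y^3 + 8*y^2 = 36*y^3 - 5*y^2 - 41*y + 10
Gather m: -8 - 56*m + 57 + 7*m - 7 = 42 - 49*m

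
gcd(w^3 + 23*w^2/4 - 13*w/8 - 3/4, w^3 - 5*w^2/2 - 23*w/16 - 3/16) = w + 1/4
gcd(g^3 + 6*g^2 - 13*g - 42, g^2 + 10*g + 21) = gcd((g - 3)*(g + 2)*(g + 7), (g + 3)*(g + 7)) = g + 7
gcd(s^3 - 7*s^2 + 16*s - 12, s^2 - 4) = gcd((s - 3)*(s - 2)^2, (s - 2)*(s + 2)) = s - 2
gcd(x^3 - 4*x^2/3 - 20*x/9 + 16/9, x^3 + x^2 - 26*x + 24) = 1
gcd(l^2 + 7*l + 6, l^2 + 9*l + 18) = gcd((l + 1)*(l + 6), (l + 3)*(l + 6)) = l + 6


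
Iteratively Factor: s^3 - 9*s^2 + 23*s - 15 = (s - 1)*(s^2 - 8*s + 15) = (s - 5)*(s - 1)*(s - 3)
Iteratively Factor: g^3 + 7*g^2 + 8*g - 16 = (g - 1)*(g^2 + 8*g + 16) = (g - 1)*(g + 4)*(g + 4)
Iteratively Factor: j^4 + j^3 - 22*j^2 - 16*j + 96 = (j + 4)*(j^3 - 3*j^2 - 10*j + 24) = (j - 2)*(j + 4)*(j^2 - j - 12) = (j - 4)*(j - 2)*(j + 4)*(j + 3)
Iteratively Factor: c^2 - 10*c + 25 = (c - 5)*(c - 5)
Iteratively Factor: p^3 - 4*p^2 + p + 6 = (p + 1)*(p^2 - 5*p + 6) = (p - 2)*(p + 1)*(p - 3)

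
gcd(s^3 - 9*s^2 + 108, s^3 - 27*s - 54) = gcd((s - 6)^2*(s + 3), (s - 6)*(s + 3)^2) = s^2 - 3*s - 18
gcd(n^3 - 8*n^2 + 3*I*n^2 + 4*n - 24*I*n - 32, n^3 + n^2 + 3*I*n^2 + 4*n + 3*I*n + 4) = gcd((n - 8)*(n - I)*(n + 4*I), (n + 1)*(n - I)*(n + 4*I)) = n^2 + 3*I*n + 4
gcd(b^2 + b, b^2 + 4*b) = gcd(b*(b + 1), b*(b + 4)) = b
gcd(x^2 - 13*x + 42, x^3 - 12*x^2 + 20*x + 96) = x - 6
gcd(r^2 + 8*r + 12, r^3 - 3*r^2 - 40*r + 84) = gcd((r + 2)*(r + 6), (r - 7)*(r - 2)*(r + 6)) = r + 6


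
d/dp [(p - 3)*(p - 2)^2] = (p - 2)*(3*p - 8)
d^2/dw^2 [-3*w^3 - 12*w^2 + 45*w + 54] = -18*w - 24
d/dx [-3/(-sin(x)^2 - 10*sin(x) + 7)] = -6*(sin(x) + 5)*cos(x)/(sin(x)^2 + 10*sin(x) - 7)^2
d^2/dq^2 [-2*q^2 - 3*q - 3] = -4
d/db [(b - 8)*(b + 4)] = 2*b - 4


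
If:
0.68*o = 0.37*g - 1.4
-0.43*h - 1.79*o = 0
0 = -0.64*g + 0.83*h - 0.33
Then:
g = 2.69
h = 2.47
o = -0.59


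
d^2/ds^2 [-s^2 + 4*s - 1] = -2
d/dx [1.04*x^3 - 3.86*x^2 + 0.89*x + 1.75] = 3.12*x^2 - 7.72*x + 0.89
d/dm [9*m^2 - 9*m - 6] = 18*m - 9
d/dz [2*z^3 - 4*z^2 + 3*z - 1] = 6*z^2 - 8*z + 3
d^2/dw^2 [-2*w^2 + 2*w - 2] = -4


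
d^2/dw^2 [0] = 0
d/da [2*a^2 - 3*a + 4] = 4*a - 3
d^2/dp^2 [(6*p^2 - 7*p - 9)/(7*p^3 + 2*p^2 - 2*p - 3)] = 6*(98*p^6 - 343*p^5 - 896*p^4 - 76*p^3 - 168*p^2 - 195*p + 2)/(343*p^9 + 294*p^8 - 210*p^7 - 601*p^6 - 192*p^5 + 240*p^4 + 253*p^3 + 18*p^2 - 54*p - 27)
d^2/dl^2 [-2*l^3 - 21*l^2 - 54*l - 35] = -12*l - 42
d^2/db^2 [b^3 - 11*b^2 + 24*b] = 6*b - 22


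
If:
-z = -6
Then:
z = 6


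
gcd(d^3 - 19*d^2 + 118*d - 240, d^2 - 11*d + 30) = d^2 - 11*d + 30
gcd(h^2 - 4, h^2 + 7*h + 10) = h + 2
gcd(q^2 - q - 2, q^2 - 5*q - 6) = q + 1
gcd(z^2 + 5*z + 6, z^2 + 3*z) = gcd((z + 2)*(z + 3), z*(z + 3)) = z + 3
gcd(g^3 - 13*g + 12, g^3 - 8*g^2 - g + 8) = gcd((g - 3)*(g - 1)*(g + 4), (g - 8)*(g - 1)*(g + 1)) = g - 1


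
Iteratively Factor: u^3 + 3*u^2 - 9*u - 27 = (u + 3)*(u^2 - 9) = (u + 3)^2*(u - 3)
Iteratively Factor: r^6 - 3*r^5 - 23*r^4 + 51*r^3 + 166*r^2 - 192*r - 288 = (r + 3)*(r^5 - 6*r^4 - 5*r^3 + 66*r^2 - 32*r - 96) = (r - 4)*(r + 3)*(r^4 - 2*r^3 - 13*r^2 + 14*r + 24) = (r - 4)*(r + 1)*(r + 3)*(r^3 - 3*r^2 - 10*r + 24) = (r - 4)*(r - 2)*(r + 1)*(r + 3)*(r^2 - r - 12) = (r - 4)*(r - 2)*(r + 1)*(r + 3)^2*(r - 4)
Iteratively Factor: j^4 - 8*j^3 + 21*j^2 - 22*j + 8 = (j - 1)*(j^3 - 7*j^2 + 14*j - 8) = (j - 2)*(j - 1)*(j^2 - 5*j + 4) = (j - 4)*(j - 2)*(j - 1)*(j - 1)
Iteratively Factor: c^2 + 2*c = (c)*(c + 2)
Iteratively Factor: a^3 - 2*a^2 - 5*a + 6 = (a - 1)*(a^2 - a - 6) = (a - 1)*(a + 2)*(a - 3)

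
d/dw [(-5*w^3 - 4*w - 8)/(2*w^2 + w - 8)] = 2*(-5*w^4 - 5*w^3 + 64*w^2 + 16*w + 20)/(4*w^4 + 4*w^3 - 31*w^2 - 16*w + 64)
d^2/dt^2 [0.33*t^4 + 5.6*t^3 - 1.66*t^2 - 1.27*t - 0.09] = 3.96*t^2 + 33.6*t - 3.32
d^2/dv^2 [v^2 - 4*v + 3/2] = 2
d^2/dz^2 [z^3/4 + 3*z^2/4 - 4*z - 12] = 3*z/2 + 3/2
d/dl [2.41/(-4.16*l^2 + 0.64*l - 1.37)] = (20.0512*l - 1.5424)/(4.16*l^2 - 0.64*l + 1.37)^2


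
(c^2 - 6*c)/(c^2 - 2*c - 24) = c/(c + 4)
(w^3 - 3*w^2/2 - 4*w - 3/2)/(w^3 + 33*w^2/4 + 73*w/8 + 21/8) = 4*(w^2 - 2*w - 3)/(4*w^2 + 31*w + 21)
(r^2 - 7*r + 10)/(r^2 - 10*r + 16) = (r - 5)/(r - 8)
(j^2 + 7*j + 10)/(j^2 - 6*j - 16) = (j + 5)/(j - 8)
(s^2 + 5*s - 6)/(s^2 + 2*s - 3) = (s + 6)/(s + 3)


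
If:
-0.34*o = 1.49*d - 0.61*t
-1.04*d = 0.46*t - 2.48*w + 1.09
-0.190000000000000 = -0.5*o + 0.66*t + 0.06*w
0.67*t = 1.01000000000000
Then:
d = 0.06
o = 2.46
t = 1.51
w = 0.74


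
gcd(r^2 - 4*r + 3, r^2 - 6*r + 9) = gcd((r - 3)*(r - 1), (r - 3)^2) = r - 3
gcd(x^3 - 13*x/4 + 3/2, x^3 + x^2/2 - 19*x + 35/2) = 1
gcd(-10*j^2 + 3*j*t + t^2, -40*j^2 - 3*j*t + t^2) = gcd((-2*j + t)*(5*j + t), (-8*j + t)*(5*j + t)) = 5*j + t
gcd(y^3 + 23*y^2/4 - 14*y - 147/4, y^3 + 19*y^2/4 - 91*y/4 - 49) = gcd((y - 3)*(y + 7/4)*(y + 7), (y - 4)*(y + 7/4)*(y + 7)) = y^2 + 35*y/4 + 49/4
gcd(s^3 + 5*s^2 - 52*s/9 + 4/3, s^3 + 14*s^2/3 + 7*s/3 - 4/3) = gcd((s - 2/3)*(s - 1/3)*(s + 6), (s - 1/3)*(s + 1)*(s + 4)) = s - 1/3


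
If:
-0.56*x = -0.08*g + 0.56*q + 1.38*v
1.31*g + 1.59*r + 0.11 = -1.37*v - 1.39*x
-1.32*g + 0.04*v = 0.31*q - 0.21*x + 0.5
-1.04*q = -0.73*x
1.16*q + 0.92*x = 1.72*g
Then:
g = -0.37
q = -0.26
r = 0.36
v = 0.23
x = -0.37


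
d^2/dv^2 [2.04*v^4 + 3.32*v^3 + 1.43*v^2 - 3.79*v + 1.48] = 24.48*v^2 + 19.92*v + 2.86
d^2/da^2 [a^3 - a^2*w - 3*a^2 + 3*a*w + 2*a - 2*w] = 6*a - 2*w - 6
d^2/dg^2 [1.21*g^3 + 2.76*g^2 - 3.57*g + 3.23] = 7.26*g + 5.52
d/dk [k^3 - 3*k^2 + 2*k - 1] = 3*k^2 - 6*k + 2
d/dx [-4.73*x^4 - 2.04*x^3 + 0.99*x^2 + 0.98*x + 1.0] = -18.92*x^3 - 6.12*x^2 + 1.98*x + 0.98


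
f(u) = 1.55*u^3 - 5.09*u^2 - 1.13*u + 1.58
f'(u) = 4.65*u^2 - 10.18*u - 1.13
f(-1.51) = -13.66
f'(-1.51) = 24.84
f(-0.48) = 0.78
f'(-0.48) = 4.83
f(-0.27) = 1.48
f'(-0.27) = 1.96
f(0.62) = -0.71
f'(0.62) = -5.65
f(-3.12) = -91.52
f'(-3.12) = 75.90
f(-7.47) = -920.10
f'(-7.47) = 334.39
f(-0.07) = 1.63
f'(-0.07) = -0.39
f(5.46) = 95.96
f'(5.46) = 81.91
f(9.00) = 709.07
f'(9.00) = 283.90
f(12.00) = 1933.46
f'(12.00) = 546.31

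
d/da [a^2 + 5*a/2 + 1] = 2*a + 5/2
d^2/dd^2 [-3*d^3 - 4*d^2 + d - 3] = -18*d - 8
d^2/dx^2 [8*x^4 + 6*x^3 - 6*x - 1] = 12*x*(8*x + 3)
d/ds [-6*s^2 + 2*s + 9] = 2 - 12*s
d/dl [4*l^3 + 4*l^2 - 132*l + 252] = 12*l^2 + 8*l - 132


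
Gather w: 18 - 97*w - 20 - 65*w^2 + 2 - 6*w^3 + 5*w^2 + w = -6*w^3 - 60*w^2 - 96*w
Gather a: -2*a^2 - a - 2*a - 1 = -2*a^2 - 3*a - 1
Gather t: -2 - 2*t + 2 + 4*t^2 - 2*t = 4*t^2 - 4*t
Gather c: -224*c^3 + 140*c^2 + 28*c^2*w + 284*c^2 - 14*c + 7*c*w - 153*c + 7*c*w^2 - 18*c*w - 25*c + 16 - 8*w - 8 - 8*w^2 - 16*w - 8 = -224*c^3 + c^2*(28*w + 424) + c*(7*w^2 - 11*w - 192) - 8*w^2 - 24*w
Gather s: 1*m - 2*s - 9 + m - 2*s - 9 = 2*m - 4*s - 18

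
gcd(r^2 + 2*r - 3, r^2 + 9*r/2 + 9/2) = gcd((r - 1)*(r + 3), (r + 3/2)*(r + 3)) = r + 3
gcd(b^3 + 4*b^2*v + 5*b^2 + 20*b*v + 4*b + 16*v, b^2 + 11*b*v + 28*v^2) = b + 4*v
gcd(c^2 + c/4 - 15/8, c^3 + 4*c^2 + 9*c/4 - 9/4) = c + 3/2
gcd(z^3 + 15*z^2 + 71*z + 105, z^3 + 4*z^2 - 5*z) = z + 5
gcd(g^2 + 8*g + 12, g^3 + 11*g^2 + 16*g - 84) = g + 6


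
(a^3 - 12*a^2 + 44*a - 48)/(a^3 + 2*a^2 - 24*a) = (a^2 - 8*a + 12)/(a*(a + 6))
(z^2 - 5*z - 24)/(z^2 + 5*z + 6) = (z - 8)/(z + 2)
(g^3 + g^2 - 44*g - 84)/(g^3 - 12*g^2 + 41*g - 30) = (g^3 + g^2 - 44*g - 84)/(g^3 - 12*g^2 + 41*g - 30)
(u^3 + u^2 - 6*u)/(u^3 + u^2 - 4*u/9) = 9*(u^2 + u - 6)/(9*u^2 + 9*u - 4)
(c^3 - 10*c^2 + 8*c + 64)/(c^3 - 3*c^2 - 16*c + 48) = (c^2 - 6*c - 16)/(c^2 + c - 12)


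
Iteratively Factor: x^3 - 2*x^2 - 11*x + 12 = (x - 1)*(x^2 - x - 12) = (x - 1)*(x + 3)*(x - 4)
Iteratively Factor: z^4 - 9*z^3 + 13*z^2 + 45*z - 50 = (z - 5)*(z^3 - 4*z^2 - 7*z + 10) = (z - 5)*(z + 2)*(z^2 - 6*z + 5) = (z - 5)*(z - 1)*(z + 2)*(z - 5)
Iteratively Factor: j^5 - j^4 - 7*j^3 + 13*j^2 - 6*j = (j - 1)*(j^4 - 7*j^2 + 6*j) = (j - 2)*(j - 1)*(j^3 + 2*j^2 - 3*j) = (j - 2)*(j - 1)*(j + 3)*(j^2 - j) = j*(j - 2)*(j - 1)*(j + 3)*(j - 1)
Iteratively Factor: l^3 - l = (l + 1)*(l^2 - l) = (l - 1)*(l + 1)*(l)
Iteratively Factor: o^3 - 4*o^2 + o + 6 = (o + 1)*(o^2 - 5*o + 6) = (o - 3)*(o + 1)*(o - 2)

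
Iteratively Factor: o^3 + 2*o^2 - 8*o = (o - 2)*(o^2 + 4*o) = (o - 2)*(o + 4)*(o)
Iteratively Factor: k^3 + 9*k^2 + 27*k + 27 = (k + 3)*(k^2 + 6*k + 9) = (k + 3)^2*(k + 3)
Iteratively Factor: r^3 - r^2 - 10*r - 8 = (r - 4)*(r^2 + 3*r + 2) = (r - 4)*(r + 1)*(r + 2)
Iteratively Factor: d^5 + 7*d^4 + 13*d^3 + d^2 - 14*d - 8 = (d - 1)*(d^4 + 8*d^3 + 21*d^2 + 22*d + 8) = (d - 1)*(d + 2)*(d^3 + 6*d^2 + 9*d + 4) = (d - 1)*(d + 1)*(d + 2)*(d^2 + 5*d + 4) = (d - 1)*(d + 1)^2*(d + 2)*(d + 4)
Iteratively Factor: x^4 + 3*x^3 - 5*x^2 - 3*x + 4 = (x - 1)*(x^3 + 4*x^2 - x - 4) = (x - 1)^2*(x^2 + 5*x + 4) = (x - 1)^2*(x + 4)*(x + 1)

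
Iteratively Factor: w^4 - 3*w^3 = (w - 3)*(w^3) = w*(w - 3)*(w^2) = w^2*(w - 3)*(w)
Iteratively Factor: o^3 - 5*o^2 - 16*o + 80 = (o + 4)*(o^2 - 9*o + 20) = (o - 4)*(o + 4)*(o - 5)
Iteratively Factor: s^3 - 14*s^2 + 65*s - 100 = (s - 4)*(s^2 - 10*s + 25) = (s - 5)*(s - 4)*(s - 5)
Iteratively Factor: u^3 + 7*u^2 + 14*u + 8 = (u + 1)*(u^2 + 6*u + 8) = (u + 1)*(u + 2)*(u + 4)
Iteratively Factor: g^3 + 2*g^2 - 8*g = (g + 4)*(g^2 - 2*g) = g*(g + 4)*(g - 2)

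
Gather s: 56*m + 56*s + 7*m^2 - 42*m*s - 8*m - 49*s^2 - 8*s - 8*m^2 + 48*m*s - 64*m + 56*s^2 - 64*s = -m^2 - 16*m + 7*s^2 + s*(6*m - 16)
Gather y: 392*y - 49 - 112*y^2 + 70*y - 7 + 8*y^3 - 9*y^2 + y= 8*y^3 - 121*y^2 + 463*y - 56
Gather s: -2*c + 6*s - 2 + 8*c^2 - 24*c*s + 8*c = 8*c^2 + 6*c + s*(6 - 24*c) - 2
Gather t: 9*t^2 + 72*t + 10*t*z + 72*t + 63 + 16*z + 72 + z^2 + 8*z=9*t^2 + t*(10*z + 144) + z^2 + 24*z + 135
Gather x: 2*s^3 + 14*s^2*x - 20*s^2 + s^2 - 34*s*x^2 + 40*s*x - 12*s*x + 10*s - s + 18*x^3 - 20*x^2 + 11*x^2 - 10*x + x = 2*s^3 - 19*s^2 + 9*s + 18*x^3 + x^2*(-34*s - 9) + x*(14*s^2 + 28*s - 9)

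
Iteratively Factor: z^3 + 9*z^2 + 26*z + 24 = (z + 3)*(z^2 + 6*z + 8) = (z + 3)*(z + 4)*(z + 2)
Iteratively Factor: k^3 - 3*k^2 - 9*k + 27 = (k - 3)*(k^2 - 9) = (k - 3)^2*(k + 3)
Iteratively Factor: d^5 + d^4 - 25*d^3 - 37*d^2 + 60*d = (d - 5)*(d^4 + 6*d^3 + 5*d^2 - 12*d) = (d - 5)*(d - 1)*(d^3 + 7*d^2 + 12*d) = d*(d - 5)*(d - 1)*(d^2 + 7*d + 12) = d*(d - 5)*(d - 1)*(d + 4)*(d + 3)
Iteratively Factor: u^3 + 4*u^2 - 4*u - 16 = (u + 2)*(u^2 + 2*u - 8) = (u + 2)*(u + 4)*(u - 2)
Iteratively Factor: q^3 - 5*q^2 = (q)*(q^2 - 5*q) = q^2*(q - 5)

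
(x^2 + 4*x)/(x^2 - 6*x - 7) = x*(x + 4)/(x^2 - 6*x - 7)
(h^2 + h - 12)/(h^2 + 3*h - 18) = (h + 4)/(h + 6)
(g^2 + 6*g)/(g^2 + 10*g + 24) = g/(g + 4)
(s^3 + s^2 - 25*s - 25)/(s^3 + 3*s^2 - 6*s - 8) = (s^2 - 25)/(s^2 + 2*s - 8)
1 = 1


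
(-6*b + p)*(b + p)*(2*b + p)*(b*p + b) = -12*b^4*p - 12*b^4 - 16*b^3*p^2 - 16*b^3*p - 3*b^2*p^3 - 3*b^2*p^2 + b*p^4 + b*p^3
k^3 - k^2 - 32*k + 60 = (k - 5)*(k - 2)*(k + 6)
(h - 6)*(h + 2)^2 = h^3 - 2*h^2 - 20*h - 24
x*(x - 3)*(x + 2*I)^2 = x^4 - 3*x^3 + 4*I*x^3 - 4*x^2 - 12*I*x^2 + 12*x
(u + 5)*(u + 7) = u^2 + 12*u + 35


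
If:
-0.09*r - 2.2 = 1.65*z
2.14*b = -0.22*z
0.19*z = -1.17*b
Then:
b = 0.00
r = -24.44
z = 0.00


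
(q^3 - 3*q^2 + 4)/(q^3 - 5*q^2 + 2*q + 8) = (q - 2)/(q - 4)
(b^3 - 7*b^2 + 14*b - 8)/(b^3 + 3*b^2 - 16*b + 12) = (b - 4)/(b + 6)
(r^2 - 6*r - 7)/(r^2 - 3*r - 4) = (r - 7)/(r - 4)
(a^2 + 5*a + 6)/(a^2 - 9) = (a + 2)/(a - 3)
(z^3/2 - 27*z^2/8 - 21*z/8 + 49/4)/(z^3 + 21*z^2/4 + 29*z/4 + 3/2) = (4*z^2 - 35*z + 49)/(2*(4*z^2 + 13*z + 3))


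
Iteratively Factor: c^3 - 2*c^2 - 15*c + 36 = (c + 4)*(c^2 - 6*c + 9) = (c - 3)*(c + 4)*(c - 3)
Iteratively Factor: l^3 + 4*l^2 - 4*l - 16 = (l + 4)*(l^2 - 4) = (l - 2)*(l + 4)*(l + 2)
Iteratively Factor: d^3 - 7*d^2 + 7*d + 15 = (d + 1)*(d^2 - 8*d + 15) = (d - 5)*(d + 1)*(d - 3)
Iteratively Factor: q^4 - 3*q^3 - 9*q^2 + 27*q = (q - 3)*(q^3 - 9*q) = (q - 3)^2*(q^2 + 3*q) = (q - 3)^2*(q + 3)*(q)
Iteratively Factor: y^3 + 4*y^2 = (y)*(y^2 + 4*y) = y^2*(y + 4)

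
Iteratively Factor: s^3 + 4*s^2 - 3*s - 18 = (s + 3)*(s^2 + s - 6) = (s + 3)^2*(s - 2)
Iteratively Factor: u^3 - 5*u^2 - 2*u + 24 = (u + 2)*(u^2 - 7*u + 12) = (u - 4)*(u + 2)*(u - 3)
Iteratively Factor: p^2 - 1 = (p + 1)*(p - 1)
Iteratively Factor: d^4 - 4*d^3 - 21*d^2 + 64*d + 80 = (d + 4)*(d^3 - 8*d^2 + 11*d + 20) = (d - 4)*(d + 4)*(d^2 - 4*d - 5) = (d - 4)*(d + 1)*(d + 4)*(d - 5)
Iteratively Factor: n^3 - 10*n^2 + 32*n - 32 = (n - 2)*(n^2 - 8*n + 16) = (n - 4)*(n - 2)*(n - 4)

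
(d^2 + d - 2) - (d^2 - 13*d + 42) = 14*d - 44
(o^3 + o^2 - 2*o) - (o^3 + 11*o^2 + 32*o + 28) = -10*o^2 - 34*o - 28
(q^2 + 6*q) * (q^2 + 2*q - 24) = q^4 + 8*q^3 - 12*q^2 - 144*q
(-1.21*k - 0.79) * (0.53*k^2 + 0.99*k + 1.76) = -0.6413*k^3 - 1.6166*k^2 - 2.9117*k - 1.3904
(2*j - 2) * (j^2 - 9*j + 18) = 2*j^3 - 20*j^2 + 54*j - 36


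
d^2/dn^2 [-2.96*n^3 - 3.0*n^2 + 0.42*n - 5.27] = -17.76*n - 6.0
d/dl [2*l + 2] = 2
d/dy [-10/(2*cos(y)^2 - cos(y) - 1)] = 10*(1 - 4*cos(y))*sin(y)/(cos(y) - cos(2*y))^2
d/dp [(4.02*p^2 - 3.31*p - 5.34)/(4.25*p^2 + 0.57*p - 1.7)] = (16.3589*p^2 + 31.722*p + 8.6708)/(18.0625*p^4 + 4.845*p^3 - 14.1251*p^2 - 1.938*p + 2.89)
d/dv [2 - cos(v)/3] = sin(v)/3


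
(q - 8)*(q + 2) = q^2 - 6*q - 16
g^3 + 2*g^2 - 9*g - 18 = (g - 3)*(g + 2)*(g + 3)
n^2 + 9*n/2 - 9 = (n - 3/2)*(n + 6)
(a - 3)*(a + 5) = a^2 + 2*a - 15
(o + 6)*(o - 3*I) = o^2 + 6*o - 3*I*o - 18*I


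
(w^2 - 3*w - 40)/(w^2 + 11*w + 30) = (w - 8)/(w + 6)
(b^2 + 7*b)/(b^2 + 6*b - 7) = b/(b - 1)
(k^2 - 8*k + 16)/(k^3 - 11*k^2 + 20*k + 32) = (k - 4)/(k^2 - 7*k - 8)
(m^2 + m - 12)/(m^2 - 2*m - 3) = (m + 4)/(m + 1)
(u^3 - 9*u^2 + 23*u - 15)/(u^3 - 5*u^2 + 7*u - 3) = (u - 5)/(u - 1)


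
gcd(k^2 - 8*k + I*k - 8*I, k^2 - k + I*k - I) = k + I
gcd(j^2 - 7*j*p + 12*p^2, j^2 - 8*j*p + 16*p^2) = -j + 4*p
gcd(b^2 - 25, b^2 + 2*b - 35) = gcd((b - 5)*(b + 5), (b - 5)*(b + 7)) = b - 5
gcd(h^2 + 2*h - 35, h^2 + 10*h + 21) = h + 7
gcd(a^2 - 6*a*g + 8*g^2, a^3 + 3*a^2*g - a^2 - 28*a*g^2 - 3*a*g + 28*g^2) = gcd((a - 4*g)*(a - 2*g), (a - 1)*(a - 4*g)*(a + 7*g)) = a - 4*g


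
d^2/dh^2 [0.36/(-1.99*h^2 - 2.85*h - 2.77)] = (2.851272*h^2 + 4.08348*h - 0.36*(3.98*h + 2.85)*(7.96*h + 5.7) + 3.968856)/(1.99*h^2 + 2.85*h + 2.77)^3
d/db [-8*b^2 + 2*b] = 2 - 16*b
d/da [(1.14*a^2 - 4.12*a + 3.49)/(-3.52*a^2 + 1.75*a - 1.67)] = (-12.5074*a^2 + 20.762*a + 0.7729)/(12.3904*a^4 - 12.32*a^3 + 14.8193*a^2 - 5.845*a + 2.7889)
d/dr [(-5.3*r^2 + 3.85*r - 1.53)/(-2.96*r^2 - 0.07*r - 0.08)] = (11.767*r^2 - 8.2096*r - 0.4151)/(8.7616*r^4 + 0.4144*r^3 + 0.4785*r^2 + 0.0112*r + 0.0064)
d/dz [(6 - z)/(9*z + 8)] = -62/(9*z + 8)^2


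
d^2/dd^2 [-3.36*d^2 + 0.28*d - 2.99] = -6.72000000000000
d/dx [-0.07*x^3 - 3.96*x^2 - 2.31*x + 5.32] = -0.21*x^2 - 7.92*x - 2.31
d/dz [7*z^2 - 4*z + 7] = 14*z - 4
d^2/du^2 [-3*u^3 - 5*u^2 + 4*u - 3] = -18*u - 10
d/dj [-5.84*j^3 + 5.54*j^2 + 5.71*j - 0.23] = -17.52*j^2 + 11.08*j + 5.71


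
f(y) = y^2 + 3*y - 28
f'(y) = 2*y + 3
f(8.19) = 63.65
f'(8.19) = 19.38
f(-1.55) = -30.25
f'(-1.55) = -0.10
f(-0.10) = -28.29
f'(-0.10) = 2.80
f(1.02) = -23.90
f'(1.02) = 5.04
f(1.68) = -20.14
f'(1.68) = 6.36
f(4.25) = 2.81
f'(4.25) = 11.50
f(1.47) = -21.43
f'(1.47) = 5.94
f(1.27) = -22.58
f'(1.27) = 5.54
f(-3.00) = -28.00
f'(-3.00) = -3.00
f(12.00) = 152.00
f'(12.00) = 27.00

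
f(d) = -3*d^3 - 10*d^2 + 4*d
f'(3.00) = -137.00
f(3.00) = -159.00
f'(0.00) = 4.00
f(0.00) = 0.00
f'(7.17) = -602.08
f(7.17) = -1591.21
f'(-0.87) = 14.59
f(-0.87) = -9.07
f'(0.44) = -6.54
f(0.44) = -0.43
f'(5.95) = -433.62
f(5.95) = -962.16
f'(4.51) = -269.26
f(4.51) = -460.56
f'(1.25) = -35.06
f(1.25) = -16.48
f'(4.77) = -296.18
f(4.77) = -534.04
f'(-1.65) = 12.50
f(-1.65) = -20.35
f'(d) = -9*d^2 - 20*d + 4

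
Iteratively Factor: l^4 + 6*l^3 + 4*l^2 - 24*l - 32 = (l + 2)*(l^3 + 4*l^2 - 4*l - 16) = (l + 2)^2*(l^2 + 2*l - 8) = (l - 2)*(l + 2)^2*(l + 4)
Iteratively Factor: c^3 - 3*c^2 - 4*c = (c + 1)*(c^2 - 4*c) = c*(c + 1)*(c - 4)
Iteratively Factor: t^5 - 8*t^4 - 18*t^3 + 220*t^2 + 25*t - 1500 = (t + 3)*(t^4 - 11*t^3 + 15*t^2 + 175*t - 500) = (t - 5)*(t + 3)*(t^3 - 6*t^2 - 15*t + 100) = (t - 5)*(t + 3)*(t + 4)*(t^2 - 10*t + 25) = (t - 5)^2*(t + 3)*(t + 4)*(t - 5)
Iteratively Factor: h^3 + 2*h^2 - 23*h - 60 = (h + 4)*(h^2 - 2*h - 15) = (h + 3)*(h + 4)*(h - 5)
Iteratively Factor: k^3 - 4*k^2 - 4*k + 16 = (k - 4)*(k^2 - 4) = (k - 4)*(k - 2)*(k + 2)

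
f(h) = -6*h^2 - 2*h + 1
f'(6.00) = -74.00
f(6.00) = -227.00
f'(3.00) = -38.00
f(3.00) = -59.00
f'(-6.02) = 70.24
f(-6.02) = -204.40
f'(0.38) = -6.56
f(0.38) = -0.63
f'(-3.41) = 38.92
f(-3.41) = -61.95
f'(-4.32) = 49.84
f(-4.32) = -102.33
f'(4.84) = -60.08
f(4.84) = -149.23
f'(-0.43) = 3.16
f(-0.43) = 0.75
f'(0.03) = -2.36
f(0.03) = 0.93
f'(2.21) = -28.52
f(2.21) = -32.72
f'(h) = -12*h - 2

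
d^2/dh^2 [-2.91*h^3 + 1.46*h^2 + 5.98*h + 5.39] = 2.92 - 17.46*h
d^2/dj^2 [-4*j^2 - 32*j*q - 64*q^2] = -8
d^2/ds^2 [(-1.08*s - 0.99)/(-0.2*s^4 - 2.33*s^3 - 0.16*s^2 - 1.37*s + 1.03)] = (0.5184*s^7 + 8.84448*s^6 + 49.226832*s^5 + 65.705796*s^4 + 4.600152*s^3 + 52.663122*s^2 + 16.625358*s + 7.090542)/(0.008*s^12 + 0.2796*s^11 + 3.27654*s^10 + 13.261097*s^9 + 6.328152*s^8 + 19.874883*s^7 - 12.778409*s^6 + 9.227523*s^5 - 18.26883*s^4 + 8.632388*s^3 - 5.290389*s^2 + 4.360299*s - 1.092727)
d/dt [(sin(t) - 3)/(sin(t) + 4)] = 7*cos(t)/(sin(t) + 4)^2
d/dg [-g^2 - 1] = -2*g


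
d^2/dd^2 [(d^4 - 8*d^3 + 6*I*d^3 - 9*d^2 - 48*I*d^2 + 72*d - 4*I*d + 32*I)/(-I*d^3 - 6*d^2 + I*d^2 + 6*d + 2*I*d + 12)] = (d^6*(168 - 172*I) + d^5*(-300 + 780*I) + d^4*(1500 - 1308*I) + d^3*(-4444 - 8932*I) + d^2*(-1176 + 5904*I) + d*(-9024 - 22752*I) - 10048 + 13920*I)/(d^9 + d^8*(-3 - 18*I) + d^7*(-111 + 54*I) + d^6*(335 + 270*I) + d^5*(330 - 846*I) + d^4*(-1200 - 756*I) + d^3*(-656 + 2592*I) + d^2*(1296 + 1440*I) + d*(864 - 2592*I) - 1728*I)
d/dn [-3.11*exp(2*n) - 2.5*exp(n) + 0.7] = (-6.22*exp(n) - 2.5)*exp(n)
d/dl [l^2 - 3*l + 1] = 2*l - 3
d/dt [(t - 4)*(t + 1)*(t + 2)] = 3*t^2 - 2*t - 10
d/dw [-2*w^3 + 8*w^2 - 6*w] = -6*w^2 + 16*w - 6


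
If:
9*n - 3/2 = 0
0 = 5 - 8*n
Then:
No Solution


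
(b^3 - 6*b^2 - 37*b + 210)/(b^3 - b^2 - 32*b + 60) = (b - 7)/(b - 2)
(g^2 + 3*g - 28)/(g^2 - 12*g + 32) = (g + 7)/(g - 8)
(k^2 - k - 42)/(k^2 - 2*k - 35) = (k + 6)/(k + 5)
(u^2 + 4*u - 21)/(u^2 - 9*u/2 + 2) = 2*(u^2 + 4*u - 21)/(2*u^2 - 9*u + 4)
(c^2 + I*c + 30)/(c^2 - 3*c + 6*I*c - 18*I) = (c - 5*I)/(c - 3)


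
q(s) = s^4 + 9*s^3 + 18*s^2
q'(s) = 4*s^3 + 27*s^2 + 36*s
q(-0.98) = 9.74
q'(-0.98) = -13.11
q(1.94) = 147.62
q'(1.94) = 200.66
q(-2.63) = 8.62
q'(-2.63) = 19.31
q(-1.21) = 12.55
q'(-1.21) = -11.12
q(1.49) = 74.66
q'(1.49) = 126.81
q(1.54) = 81.18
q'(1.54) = 134.08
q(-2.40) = 12.44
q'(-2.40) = 13.82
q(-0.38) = 2.13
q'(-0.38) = -10.00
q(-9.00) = 1458.00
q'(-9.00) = -1053.00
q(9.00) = 14580.00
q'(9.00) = 5427.00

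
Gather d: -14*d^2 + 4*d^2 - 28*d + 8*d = -10*d^2 - 20*d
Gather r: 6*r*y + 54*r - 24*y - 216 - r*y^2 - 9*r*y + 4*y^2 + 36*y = r*(-y^2 - 3*y + 54) + 4*y^2 + 12*y - 216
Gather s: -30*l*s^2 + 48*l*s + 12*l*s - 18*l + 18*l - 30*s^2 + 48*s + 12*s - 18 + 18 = s^2*(-30*l - 30) + s*(60*l + 60)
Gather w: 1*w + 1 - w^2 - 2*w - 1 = -w^2 - w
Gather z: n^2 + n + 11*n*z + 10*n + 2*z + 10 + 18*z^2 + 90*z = n^2 + 11*n + 18*z^2 + z*(11*n + 92) + 10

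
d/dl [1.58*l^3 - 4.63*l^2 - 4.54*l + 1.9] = 4.74*l^2 - 9.26*l - 4.54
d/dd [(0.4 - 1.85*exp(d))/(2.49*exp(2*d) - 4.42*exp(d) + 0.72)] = (4.6065*exp(2*d) - 1.992*exp(d) + 0.436)*exp(d)/(6.2001*exp(4*d) - 22.0116*exp(3*d) + 23.122*exp(2*d) - 6.3648*exp(d) + 0.5184)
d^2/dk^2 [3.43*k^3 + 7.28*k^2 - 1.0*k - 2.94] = 20.58*k + 14.56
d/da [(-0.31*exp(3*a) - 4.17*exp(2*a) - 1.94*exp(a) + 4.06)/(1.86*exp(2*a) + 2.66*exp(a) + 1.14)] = (-0.5766*exp(4*a) - 1.6492*exp(3*a) - 8.544*exp(2*a) - 24.6108*exp(a) - 13.0112)*exp(a)/(3.4596*exp(4*a) + 9.8952*exp(3*a) + 11.3164*exp(2*a) + 6.0648*exp(a) + 1.2996)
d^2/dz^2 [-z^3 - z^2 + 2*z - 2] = -6*z - 2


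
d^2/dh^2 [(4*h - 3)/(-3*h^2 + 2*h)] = 6*(-12*h^3 + 27*h^2 - 18*h + 4)/(h^3*(27*h^3 - 54*h^2 + 36*h - 8))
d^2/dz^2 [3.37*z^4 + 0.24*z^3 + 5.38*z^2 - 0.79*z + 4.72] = 40.44*z^2 + 1.44*z + 10.76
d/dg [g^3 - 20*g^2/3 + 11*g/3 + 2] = 3*g^2 - 40*g/3 + 11/3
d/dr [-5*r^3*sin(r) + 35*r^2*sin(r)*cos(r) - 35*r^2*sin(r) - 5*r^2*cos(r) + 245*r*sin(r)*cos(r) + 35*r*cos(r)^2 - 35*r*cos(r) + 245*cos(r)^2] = -5*r^3*cos(r) - 10*r^2*sin(r) - 35*r^2*cos(r) + 35*r^2*cos(2*r) - 35*r*sin(r) - 10*r*cos(r) + 245*r*cos(2*r) - 245*sin(2*r)/2 - 35*cos(r) + 35*cos(2*r)/2 + 35/2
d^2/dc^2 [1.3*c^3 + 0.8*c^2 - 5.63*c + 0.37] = 7.8*c + 1.6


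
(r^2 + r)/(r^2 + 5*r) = (r + 1)/(r + 5)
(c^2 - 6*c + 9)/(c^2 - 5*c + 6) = (c - 3)/(c - 2)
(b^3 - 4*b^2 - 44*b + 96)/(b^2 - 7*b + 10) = (b^2 - 2*b - 48)/(b - 5)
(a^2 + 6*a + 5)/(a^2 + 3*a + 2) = (a + 5)/(a + 2)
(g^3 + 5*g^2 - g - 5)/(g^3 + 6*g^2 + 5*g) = (g - 1)/g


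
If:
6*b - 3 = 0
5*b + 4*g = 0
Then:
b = 1/2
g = -5/8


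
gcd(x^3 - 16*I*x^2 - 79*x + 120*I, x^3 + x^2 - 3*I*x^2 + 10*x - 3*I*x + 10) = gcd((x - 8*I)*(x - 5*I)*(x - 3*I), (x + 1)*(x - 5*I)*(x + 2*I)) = x - 5*I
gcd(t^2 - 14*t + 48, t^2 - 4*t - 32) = t - 8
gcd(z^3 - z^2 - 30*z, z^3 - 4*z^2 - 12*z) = z^2 - 6*z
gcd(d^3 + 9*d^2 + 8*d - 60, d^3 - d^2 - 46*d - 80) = d + 5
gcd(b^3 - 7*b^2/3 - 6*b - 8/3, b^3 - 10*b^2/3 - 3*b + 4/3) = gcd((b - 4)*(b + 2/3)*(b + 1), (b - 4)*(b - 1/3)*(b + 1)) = b^2 - 3*b - 4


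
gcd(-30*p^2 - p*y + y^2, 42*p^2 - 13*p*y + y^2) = -6*p + y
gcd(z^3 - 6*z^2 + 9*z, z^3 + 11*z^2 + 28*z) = z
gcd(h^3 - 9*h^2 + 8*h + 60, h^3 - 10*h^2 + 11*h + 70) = h^2 - 3*h - 10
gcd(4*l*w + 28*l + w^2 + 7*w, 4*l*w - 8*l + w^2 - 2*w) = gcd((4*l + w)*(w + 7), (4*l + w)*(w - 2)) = 4*l + w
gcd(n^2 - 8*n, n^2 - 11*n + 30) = 1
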